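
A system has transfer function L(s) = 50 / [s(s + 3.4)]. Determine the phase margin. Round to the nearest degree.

Gain crossover: |L(jω)| = 1 at ω ≈ 6.67 rad/s.
∠L(j6.67) = −90° − arctan(6.67/3.4) ≈ -153.01°
PM = 180° + (-153.01°) = 26.99°

27 deg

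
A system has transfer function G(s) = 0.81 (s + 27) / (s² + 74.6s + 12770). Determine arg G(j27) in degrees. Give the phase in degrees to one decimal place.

∠(j27 + 27) = arctan(27/27) = 45.00°
∠[(j27)² + 74.6(j27) + 12770] = ∠[12041 + j2014.2] = 9.50°
∠G(j27) = 45.00° − 9.50° = 35.50°

35.5 deg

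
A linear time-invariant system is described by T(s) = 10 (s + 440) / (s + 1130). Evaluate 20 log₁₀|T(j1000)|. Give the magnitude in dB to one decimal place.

17.2 dB

|j1000 + 440| = √(1000² + 440²) = 1093
|j1000 + 1130| = √(1000² + 1130²) = 1509
|T(j1000)| = 10 × 1093 / 1509 = 7.2403
20 log₁₀(7.2403) = 17.20 dB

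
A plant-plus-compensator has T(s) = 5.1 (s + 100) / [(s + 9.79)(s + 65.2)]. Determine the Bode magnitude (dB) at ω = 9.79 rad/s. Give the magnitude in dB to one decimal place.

-5.0 dB

|j9.79 + 100| = √(9.79² + 100²) = 100.5
|j9.79 + 9.79| = √(9.79² + 9.79²) = 13.85
|j9.79 + 65.2| = √(9.79² + 65.2²) = 65.93
|T(j9.79)| = 5.1 × 100.5 / (13.85 × 65.93) = 0.56138
20 log₁₀(0.56138) = -5.01 dB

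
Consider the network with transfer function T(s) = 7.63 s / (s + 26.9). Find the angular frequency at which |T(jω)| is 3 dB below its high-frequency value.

For a single-pole high-pass, the −3 dB point is at the pole: ω = 26.9 rad/sec.

26.9 rad/sec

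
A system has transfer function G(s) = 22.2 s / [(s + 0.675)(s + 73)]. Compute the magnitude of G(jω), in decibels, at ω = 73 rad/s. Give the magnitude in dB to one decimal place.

-13.4 dB

|j73| = 73
|j73 + 0.675| = √(73² + 0.675²) = 73
|j73 + 73| = √(73² + 73²) = 103.2
|G(j73)| = 22.2 × 73 / (73 × 103.2) = 0.21503
20 log₁₀(0.21503) = -13.35 dB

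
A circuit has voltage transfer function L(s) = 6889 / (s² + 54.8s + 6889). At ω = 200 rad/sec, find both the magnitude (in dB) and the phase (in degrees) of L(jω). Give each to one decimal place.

|L| = -14.1 dB, ∠L = -161.7 deg

|(j200)² + 54.8(j200) + 6889| = |-33111 + j10960| = 3.488e+04
|L(j200)| = 6889 / 3.488e+04 = 0.19752
20 log₁₀(0.19752) = -14.09 dB
∠[(j200)² + 54.8(j200) + 6889] = ∠[-33111 + j10960] = 161.69°
∠L(j200) = −161.69° = -161.69°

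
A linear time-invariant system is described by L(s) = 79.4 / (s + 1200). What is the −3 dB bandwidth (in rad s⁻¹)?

1200 rad s⁻¹

For a single-pole low-pass, the −3 dB point is at the pole: ω = 1200 rad s⁻¹.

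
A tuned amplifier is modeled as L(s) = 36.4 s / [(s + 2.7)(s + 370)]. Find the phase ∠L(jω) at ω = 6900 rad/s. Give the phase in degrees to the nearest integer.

-87 deg

∠(j6900) = 90.00°
∠(j6900 + 2.7) = arctan(6900/2.7) = 89.98°
∠(j6900 + 370) = arctan(6900/370) = 86.93°
∠L(j6900) = 90.00° − (89.98° + 86.93°) = -86.91°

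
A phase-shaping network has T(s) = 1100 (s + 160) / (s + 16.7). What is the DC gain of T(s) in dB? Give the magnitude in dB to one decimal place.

T(0) = 1100 × 160 / 16.7 = 10539
20 log₁₀(10539) = 80.46 dB

80.5 dB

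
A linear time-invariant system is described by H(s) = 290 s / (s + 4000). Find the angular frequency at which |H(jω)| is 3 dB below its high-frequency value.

4000 rad/sec

For a single-pole high-pass, the −3 dB point is at the pole: ω = 4000 rad/sec.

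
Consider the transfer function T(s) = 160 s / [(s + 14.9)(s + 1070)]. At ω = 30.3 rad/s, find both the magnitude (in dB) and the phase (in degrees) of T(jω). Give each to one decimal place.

|T| = -17.4 dB, ∠T = 24.6°

|j30.3| = 30.3
|j30.3 + 14.9| = √(30.3² + 14.9²) = 33.77
|j30.3 + 1070| = √(30.3² + 1070²) = 1070
|T(j30.3)| = 160 × 30.3 / (33.77 × 1070) = 0.13413
20 log₁₀(0.13413) = -17.45 dB
∠(j30.3) = 90.00°
∠(j30.3 + 14.9) = arctan(30.3/14.9) = 63.81°
∠(j30.3 + 1070) = arctan(30.3/1070) = 1.62°
∠T(j30.3) = 90.00° − (63.81° + 1.62°) = 24.56°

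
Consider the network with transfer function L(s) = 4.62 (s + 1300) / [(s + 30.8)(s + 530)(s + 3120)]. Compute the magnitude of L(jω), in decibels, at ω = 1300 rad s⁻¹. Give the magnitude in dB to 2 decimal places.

-117.22 dB

|j1300 + 1300| = √(1300² + 1300²) = 1838
|j1300 + 30.8| = √(1300² + 30.8²) = 1300
|j1300 + 530| = √(1300² + 530²) = 1404
|j1300 + 3120| = √(1300² + 3120²) = 3380
|L(j1300)| = 4.62 × 1838 / (1300 × 1404 × 3380) = 1.3765e-06
20 log₁₀(1.3765e-06) = -117.224 dB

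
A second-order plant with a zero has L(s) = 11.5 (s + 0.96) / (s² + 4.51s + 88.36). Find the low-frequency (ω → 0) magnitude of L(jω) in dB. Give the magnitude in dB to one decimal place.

-18.1 dB

L(0) = 11.5 × 0.96 / 88.36 = 0.12494
20 log₁₀(0.12494) = -18.07 dB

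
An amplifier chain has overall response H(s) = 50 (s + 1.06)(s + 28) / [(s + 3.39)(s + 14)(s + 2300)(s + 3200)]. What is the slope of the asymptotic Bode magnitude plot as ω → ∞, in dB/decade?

With 2 zeros and 4 poles, the high-frequency asymptotic slope is 20 × (2 − 4) = -40 dB/decade.

-40 dB/decade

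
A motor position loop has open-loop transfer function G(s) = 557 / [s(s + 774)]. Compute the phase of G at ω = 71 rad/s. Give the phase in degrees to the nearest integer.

∠(j71 + 774) = arctan(71/774) = 5.24°
∠(j71) = 90.00°
∠G(j71) = − (5.24° + 90.00°) = -95.24°

-95°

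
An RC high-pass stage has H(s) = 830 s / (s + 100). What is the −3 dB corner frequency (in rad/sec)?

For a single-pole high-pass, the −3 dB point is at the pole: ω = 100 rad/sec.

100 rad/sec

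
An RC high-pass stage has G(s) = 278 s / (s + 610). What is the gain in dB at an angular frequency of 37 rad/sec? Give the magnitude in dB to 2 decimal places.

24.52 dB

|j37| = 37
|j37 + 610| = √(37² + 610²) = 611.1
|G(j37)| = 278 × 37 / 611.1 = 16.831
20 log₁₀(16.831) = 24.522 dB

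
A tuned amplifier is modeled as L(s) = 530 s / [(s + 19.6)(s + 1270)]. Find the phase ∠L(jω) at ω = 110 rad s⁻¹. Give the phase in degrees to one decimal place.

∠(j110) = 90.00°
∠(j110 + 19.6) = arctan(110/19.6) = 79.90°
∠(j110 + 1270) = arctan(110/1270) = 4.95°
∠L(j110) = 90.00° − (79.90° + 4.95°) = 5.15°

5.2 deg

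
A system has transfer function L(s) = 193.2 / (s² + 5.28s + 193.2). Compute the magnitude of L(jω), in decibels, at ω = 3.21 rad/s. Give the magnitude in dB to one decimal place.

|(j3.21)² + 5.28(j3.21) + 193.2| = |182.9 + j16.949| = 183.7
|L(j3.21)| = 193.2 / 183.7 = 1.0518
20 log₁₀(1.0518) = 0.44 dB

0.4 dB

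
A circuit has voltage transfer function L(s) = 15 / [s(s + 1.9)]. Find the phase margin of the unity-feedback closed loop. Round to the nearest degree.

Gain crossover: |L(jω)| = 1 at ω ≈ 3.65 rad/s.
∠L(j3.65) = −90° − arctan(3.65/1.9) ≈ -152.48°
PM = 180° + (-152.48°) = 27.52°

28°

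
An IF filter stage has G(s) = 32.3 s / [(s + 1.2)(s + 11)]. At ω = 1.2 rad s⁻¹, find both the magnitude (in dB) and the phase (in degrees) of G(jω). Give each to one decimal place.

|j1.2| = 1.2
|j1.2 + 1.2| = √(1.2² + 1.2²) = 1.697
|j1.2 + 11| = √(1.2² + 11²) = 11.07
|G(j1.2)| = 32.3 × 1.2 / (1.697 × 11.07) = 2.0641
20 log₁₀(2.0641) = 6.29 dB
∠(j1.2) = 90.00°
∠(j1.2 + 1.2) = arctan(1.2/1.2) = 45.00°
∠(j1.2 + 11) = arctan(1.2/11) = 6.23°
∠G(j1.2) = 90.00° − (45.00° + 6.23°) = 38.77°

|G| = 6.3 dB, ∠G = 38.8°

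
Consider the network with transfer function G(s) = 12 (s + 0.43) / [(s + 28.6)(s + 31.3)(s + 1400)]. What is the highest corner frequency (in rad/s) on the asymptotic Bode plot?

Break frequencies occur at each pole and zero magnitude: 0.43 rad/s, 28.6 rad/s, 31.3 rad/s, 1400 rad/s.
The highest is 1400 rad/s.

1400 rad/s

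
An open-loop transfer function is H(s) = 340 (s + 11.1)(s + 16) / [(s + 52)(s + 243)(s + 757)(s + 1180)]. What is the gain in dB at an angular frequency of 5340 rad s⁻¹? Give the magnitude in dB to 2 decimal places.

-98.77 dB

|j5340 + 11.1| = √(5340² + 11.1²) = 5340
|j5340 + 16| = √(5340² + 16²) = 5340
|j5340 + 52| = √(5340² + 52²) = 5340
|j5340 + 243| = √(5340² + 243²) = 5346
|j5340 + 757| = √(5340² + 757²) = 5393
|j5340 + 1180| = √(5340² + 1180²) = 5469
|H(j5340)| = 340 × 5340 × 5340 / (5340 × 5346 × 5393 × 5469) = 1.1515e-05
20 log₁₀(1.1515e-05) = -98.775 dB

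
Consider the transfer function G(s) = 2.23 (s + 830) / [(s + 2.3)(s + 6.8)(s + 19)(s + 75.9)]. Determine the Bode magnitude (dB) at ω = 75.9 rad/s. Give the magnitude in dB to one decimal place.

|j75.9 + 830| = √(75.9² + 830²) = 833.5
|j75.9 + 2.3| = √(75.9² + 2.3²) = 75.93
|j75.9 + 6.8| = √(75.9² + 6.8²) = 76.2
|j75.9 + 19| = √(75.9² + 19²) = 78.24
|j75.9 + 75.9| = √(75.9² + 75.9²) = 107.3
|G(j75.9)| = 2.23 × 833.5 / (75.93 × 76.2 × 78.24 × 107.3) = 3.8245e-05
20 log₁₀(3.8245e-05) = -88.35 dB

-88.3 dB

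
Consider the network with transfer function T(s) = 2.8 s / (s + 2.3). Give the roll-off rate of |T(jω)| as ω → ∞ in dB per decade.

0 dB/decade

With 1 zero and 1 pole, the high-frequency asymptotic slope is 20 × (1 − 1) = 0 dB/decade.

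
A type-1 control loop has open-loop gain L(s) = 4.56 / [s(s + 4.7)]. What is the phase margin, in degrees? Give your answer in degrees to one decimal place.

78.6°

Gain crossover: |L(jω)| = 1 at ω ≈ 0.951 rad/s.
∠L(j0.951) = −90° − arctan(0.951/4.7) ≈ -101.44°
PM = 180° + (-101.44°) = 78.56°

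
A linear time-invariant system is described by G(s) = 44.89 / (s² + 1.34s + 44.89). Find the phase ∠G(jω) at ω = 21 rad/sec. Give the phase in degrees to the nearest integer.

∠[(j21)² + 1.34(j21) + 44.89] = ∠[-396.11 + j28.14] = 175.94°
∠G(j21) = −175.94° = -175.94°

-176°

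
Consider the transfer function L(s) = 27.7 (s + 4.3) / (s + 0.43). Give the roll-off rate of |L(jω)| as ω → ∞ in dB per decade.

0 dB/decade

With 1 zero and 1 pole, the high-frequency asymptotic slope is 20 × (1 − 1) = 0 dB/decade.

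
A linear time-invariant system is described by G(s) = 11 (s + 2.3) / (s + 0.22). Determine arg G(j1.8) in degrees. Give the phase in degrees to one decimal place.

∠(j1.8 + 2.3) = arctan(1.8/2.3) = 38.05°
∠(j1.8 + 0.22) = arctan(1.8/0.22) = 83.03°
∠G(j1.8) = 38.05° − 83.03° = -44.98°

-45.0°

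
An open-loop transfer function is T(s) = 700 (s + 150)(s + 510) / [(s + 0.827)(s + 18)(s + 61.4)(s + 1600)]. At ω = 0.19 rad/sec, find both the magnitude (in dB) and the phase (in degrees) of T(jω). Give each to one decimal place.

|j0.19 + 150| = √(0.19² + 150²) = 150
|j0.19 + 510| = √(0.19² + 510²) = 510
|j0.19 + 0.827| = √(0.19² + 0.827²) = 0.8485
|j0.19 + 18| = √(0.19² + 18²) = 18
|j0.19 + 61.4| = √(0.19² + 61.4²) = 61.4
|j0.19 + 1600| = √(0.19² + 1600²) = 1600
|T(j0.19)| = 700 × 150 × 510 / (0.8485 × 18 × 61.4 × 1600) = 35.686
20 log₁₀(35.686) = 31.05 dB
∠(j0.19 + 150) = arctan(0.19/150) = 0.07°
∠(j0.19 + 510) = arctan(0.19/510) = 0.02°
∠(j0.19 + 0.827) = arctan(0.19/0.827) = 12.94°
∠(j0.19 + 18) = arctan(0.19/18) = 0.60°
∠(j0.19 + 61.4) = arctan(0.19/61.4) = 0.18°
∠(j0.19 + 1600) = arctan(0.19/1600) = 0.01°
∠T(j0.19) = 0.07° + 0.02° − (12.94° + 0.60° + 0.18° + 0.01°) = -13.63°

|T| = 31.0 dB, ∠T = -13.6°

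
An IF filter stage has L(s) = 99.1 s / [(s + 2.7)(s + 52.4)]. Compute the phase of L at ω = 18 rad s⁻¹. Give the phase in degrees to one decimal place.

-10.4°

∠(j18) = 90.00°
∠(j18 + 2.7) = arctan(18/2.7) = 81.47°
∠(j18 + 52.4) = arctan(18/52.4) = 18.96°
∠L(j18) = 90.00° − (81.47° + 18.96°) = -10.43°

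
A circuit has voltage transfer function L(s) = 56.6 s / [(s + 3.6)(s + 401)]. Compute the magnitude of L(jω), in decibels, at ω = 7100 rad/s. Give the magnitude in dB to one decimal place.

|j7100| = 7100
|j7100 + 3.6| = √(7100² + 3.6²) = 7100
|j7100 + 401| = √(7100² + 401²) = 7111
|L(j7100)| = 56.6 × 7100 / (7100 × 7111) = 0.0079591
20 log₁₀(0.0079591) = -41.98 dB

-42.0 dB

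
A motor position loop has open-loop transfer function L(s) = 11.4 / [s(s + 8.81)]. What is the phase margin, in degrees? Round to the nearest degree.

Gain crossover: |L(jω)| = 1 at ω ≈ 1.28 rad/s.
∠L(j1.28) = −90° − arctan(1.28/8.81) ≈ -98.27°
PM = 180° + (-98.27°) = 81.73°

82 deg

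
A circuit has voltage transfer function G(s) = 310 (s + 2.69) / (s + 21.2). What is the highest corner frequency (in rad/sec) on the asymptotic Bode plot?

Break frequencies occur at each pole and zero magnitude: 2.69 rad/sec, 21.2 rad/sec.
The highest is 21.2 rad/sec.

21.2 rad/sec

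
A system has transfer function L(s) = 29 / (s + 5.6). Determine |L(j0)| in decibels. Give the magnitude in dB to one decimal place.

L(0) = 29 / 5.6 = 5.1786
20 log₁₀(5.1786) = 14.28 dB

14.3 dB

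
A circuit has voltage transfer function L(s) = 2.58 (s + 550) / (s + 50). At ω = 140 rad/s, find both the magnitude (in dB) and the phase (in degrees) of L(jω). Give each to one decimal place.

|L| = 19.9 dB, ∠L = -56.1 deg

|j140 + 550| = √(140² + 550²) = 567.5
|j140 + 50| = √(140² + 50²) = 148.7
|L(j140)| = 2.58 × 567.5 / 148.7 = 9.8496
20 log₁₀(9.8496) = 19.87 dB
∠(j140 + 550) = arctan(140/550) = 14.28°
∠(j140 + 50) = arctan(140/50) = 70.35°
∠L(j140) = 14.28° − 70.35° = -56.07°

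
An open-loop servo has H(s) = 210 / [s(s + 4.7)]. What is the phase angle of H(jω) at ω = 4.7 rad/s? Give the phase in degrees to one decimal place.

∠(j4.7 + 4.7) = arctan(4.7/4.7) = 45.00°
∠(j4.7) = 90.00°
∠H(j4.7) = − (45.00° + 90.00°) = -135.00°

-135.0°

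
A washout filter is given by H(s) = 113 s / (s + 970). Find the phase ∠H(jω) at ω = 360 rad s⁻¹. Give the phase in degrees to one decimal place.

∠(j360) = 90.00°
∠(j360 + 970) = arctan(360/970) = 20.36°
∠H(j360) = 90.00° − 20.36° = 69.64°

69.6°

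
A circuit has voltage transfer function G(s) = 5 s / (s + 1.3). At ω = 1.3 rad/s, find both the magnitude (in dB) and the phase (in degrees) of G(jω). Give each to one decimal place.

|j1.3| = 1.3
|j1.3 + 1.3| = √(1.3² + 1.3²) = 1.838
|G(j1.3)| = 5 × 1.3 / 1.838 = 3.5355
20 log₁₀(3.5355) = 10.97 dB
∠(j1.3) = 90.00°
∠(j1.3 + 1.3) = arctan(1.3/1.3) = 45.00°
∠G(j1.3) = 90.00° − 45.00° = 45.00°

|G| = 11.0 dB, ∠G = 45.0°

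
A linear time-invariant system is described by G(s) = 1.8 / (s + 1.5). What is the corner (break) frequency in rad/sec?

The single real pole at s = −1.5 gives a corner at ω = 1.5 rad/sec.

1.5 rad/sec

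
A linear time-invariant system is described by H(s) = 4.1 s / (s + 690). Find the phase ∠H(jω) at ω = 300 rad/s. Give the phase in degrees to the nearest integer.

67 deg

∠(j300) = 90.00°
∠(j300 + 690) = arctan(300/690) = 23.50°
∠H(j300) = 90.00° − 23.50° = 66.50°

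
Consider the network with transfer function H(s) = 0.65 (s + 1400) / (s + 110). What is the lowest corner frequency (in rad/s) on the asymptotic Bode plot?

Break frequencies occur at each pole and zero magnitude: 110 rad/s, 1400 rad/s.
The lowest is 110 rad/s.

110 rad/s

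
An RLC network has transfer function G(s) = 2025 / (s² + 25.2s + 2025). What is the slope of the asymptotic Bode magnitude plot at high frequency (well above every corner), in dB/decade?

With 0 zeros and 2 poles, the high-frequency asymptotic slope is 20 × (0 − 2) = -40 dB/decade.

-40 dB/decade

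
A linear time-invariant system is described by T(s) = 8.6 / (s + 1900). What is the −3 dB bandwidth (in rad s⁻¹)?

For a single-pole low-pass, the −3 dB point is at the pole: ω = 1900 rad s⁻¹.

1900 rad s⁻¹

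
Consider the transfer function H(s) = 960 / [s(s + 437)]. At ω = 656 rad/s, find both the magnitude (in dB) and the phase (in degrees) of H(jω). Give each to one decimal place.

|H| = -54.6 dB, ∠H = -146.3°

|j656 + 437| = √(656² + 437²) = 788.2
|j656| = 656
|H(j656)| = 960 / (788.2 × 656) = 0.0018566
20 log₁₀(0.0018566) = -54.63 dB
∠(j656 + 437) = arctan(656/437) = 56.33°
∠(j656) = 90.00°
∠H(j656) = − (56.33° + 90.00°) = -146.33°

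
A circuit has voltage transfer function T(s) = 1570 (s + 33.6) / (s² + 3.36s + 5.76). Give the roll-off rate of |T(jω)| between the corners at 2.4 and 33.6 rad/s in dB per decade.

In this band the factors already past their corner are: complex pole pair at ωₙ ≈ 2.4; net slope = -40 dB/decade.

-40 dB/decade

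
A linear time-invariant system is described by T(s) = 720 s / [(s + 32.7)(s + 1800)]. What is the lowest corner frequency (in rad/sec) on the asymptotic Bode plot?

Break frequencies occur at each pole and zero magnitude: 32.7 rad/sec, 1800 rad/sec.
The lowest is 32.7 rad/sec.

32.7 rad/sec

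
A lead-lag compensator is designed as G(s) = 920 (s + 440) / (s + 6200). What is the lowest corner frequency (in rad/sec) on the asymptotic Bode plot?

Break frequencies occur at each pole and zero magnitude: 440 rad/sec, 6200 rad/sec.
The lowest is 440 rad/sec.

440 rad/sec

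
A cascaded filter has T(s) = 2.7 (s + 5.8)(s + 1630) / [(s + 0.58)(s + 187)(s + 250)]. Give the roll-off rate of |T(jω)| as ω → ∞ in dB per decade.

-20 dB/decade

With 2 zeros and 3 poles, the high-frequency asymptotic slope is 20 × (2 − 3) = -20 dB/decade.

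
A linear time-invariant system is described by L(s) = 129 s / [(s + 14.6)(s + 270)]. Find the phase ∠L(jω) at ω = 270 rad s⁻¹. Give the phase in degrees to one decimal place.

-41.9°

∠(j270) = 90.00°
∠(j270 + 14.6) = arctan(270/14.6) = 86.90°
∠(j270 + 270) = arctan(270/270) = 45.00°
∠L(j270) = 90.00° − (86.90° + 45.00°) = -41.90°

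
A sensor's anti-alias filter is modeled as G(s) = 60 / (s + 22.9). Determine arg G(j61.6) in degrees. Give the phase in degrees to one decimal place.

∠(j61.6 + 22.9) = arctan(61.6/22.9) = 69.61°
∠G(j61.6) = −69.61° = -69.61°

-69.6°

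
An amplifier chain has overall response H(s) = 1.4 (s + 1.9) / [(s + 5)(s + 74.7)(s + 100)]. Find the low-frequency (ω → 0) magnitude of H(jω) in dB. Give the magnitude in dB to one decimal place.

H(0) = 1.4 × 1.9 / (5 × 74.7 × 100) = 7.1218e-05
20 log₁₀(7.1218e-05) = -82.95 dB

-82.9 dB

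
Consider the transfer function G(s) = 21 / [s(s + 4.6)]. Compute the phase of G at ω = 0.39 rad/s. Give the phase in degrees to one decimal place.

∠(j0.39 + 4.6) = arctan(0.39/4.6) = 4.85°
∠(j0.39) = 90.00°
∠G(j0.39) = − (4.85° + 90.00°) = -94.85°

-94.8°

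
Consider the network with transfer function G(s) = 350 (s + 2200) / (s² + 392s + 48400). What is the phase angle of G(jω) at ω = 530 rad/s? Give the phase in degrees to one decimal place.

∠(j530 + 2200) = arctan(530/2200) = 13.54°
∠[(j530)² + 392(j530) + 48400] = ∠[-2.325e+05 + j2.0776e+05] = 138.22°
∠G(j530) = 13.54° − 138.22° = -124.67°

-124.7 deg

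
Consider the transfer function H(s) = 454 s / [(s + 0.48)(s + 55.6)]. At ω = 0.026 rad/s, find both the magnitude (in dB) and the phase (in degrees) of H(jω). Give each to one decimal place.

|j0.026| = 0.026
|j0.026 + 0.48| = √(0.026² + 0.48²) = 0.4807
|j0.026 + 55.6| = √(0.026² + 55.6²) = 55.6
|H(j0.026)| = 454 × 0.026 / (0.4807 × 55.6) = 0.44165
20 log₁₀(0.44165) = -7.10 dB
∠(j0.026) = 90.00°
∠(j0.026 + 0.48) = arctan(0.026/0.48) = 3.10°
∠(j0.026 + 55.6) = arctan(0.026/55.6) = 0.03°
∠H(j0.026) = 90.00° − (3.10° + 0.03°) = 86.87°

|H| = -7.1 dB, ∠H = 86.9°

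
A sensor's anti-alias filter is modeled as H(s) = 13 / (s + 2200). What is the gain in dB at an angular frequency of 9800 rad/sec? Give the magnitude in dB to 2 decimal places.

-57.76 dB

|j9800 + 2200| = √(9800² + 2200²) = 1.004e+04
|H(j9800)| = 13 / 1.004e+04 = 0.0012943
20 log₁₀(0.0012943) = -57.759 dB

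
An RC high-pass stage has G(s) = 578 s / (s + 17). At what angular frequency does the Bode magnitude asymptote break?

The single real pole at s = −17 gives a corner at ω = 17 rad s⁻¹.

17 rad s⁻¹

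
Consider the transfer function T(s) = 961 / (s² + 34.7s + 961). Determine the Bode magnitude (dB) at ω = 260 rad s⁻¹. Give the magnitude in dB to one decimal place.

-36.9 dB

|(j260)² + 34.7(j260) + 961| = |-66639 + j9022| = 6.725e+04
|T(j260)| = 961 / 6.725e+04 = 0.014291
20 log₁₀(0.014291) = -36.90 dB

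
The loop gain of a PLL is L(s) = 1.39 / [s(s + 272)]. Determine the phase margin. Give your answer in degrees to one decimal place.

90.0°

Gain crossover: |L(jω)| = 1 at ω ≈ 0.00511 rad s⁻¹.
∠L(j0.00511) = −90° − arctan(0.00511/272) ≈ -90.00°
PM = 180° + (-90.00°) = 90.00°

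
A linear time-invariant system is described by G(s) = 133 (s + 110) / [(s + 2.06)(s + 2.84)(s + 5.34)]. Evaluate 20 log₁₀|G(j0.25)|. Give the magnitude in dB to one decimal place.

|j0.25 + 110| = √(0.25² + 110²) = 110
|j0.25 + 2.06| = √(0.25² + 2.06²) = 2.075
|j0.25 + 2.84| = √(0.25² + 2.84²) = 2.851
|j0.25 + 5.34| = √(0.25² + 5.34²) = 5.346
|G(j0.25)| = 133 × 110 / (2.075 × 2.851 × 5.346) = 462.59
20 log₁₀(462.59) = 53.30 dB

53.3 dB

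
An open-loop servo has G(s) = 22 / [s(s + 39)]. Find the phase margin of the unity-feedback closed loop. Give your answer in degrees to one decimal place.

89.2 deg

Gain crossover: |G(jω)| = 1 at ω ≈ 0.564 rad/s.
∠G(j0.564) = −90° − arctan(0.564/39) ≈ -90.83°
PM = 180° + (-90.83°) = 89.17°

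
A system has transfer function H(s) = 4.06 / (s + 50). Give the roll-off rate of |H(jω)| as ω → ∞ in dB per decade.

-20 dB/decade

With 0 zeros and 1 pole, the high-frequency asymptotic slope is 20 × (0 − 1) = -20 dB/decade.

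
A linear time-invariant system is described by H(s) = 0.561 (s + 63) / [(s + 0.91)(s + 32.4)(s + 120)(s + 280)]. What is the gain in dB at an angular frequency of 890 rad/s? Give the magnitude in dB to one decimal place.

-182.5 dB

|j890 + 63| = √(890² + 63²) = 892.2
|j890 + 0.91| = √(890² + 0.91²) = 890
|j890 + 32.4| = √(890² + 32.4²) = 890.6
|j890 + 120| = √(890² + 120²) = 898.1
|j890 + 280| = √(890² + 280²) = 933
|H(j890)| = 0.561 × 892.2 / (890 × 890.6 × 898.1 × 933) = 7.5367e-10
20 log₁₀(7.5367e-10) = -182.46 dB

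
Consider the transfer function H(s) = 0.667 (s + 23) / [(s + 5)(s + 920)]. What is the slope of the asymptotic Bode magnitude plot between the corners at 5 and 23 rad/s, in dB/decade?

In this band the factors already past their corner are: pole at 5; net slope = -20 dB/decade.

-20 dB/decade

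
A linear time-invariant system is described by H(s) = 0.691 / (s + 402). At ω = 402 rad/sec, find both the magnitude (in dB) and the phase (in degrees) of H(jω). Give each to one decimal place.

|j402 + 402| = √(402² + 402²) = 568.5
|H(j402)| = 0.691 / 568.5 = 0.0012154
20 log₁₀(0.0012154) = -58.31 dB
∠(j402 + 402) = arctan(402/402) = 45.00°
∠H(j402) = −45.00° = -45.00°

|H| = -58.3 dB, ∠H = -45.0 deg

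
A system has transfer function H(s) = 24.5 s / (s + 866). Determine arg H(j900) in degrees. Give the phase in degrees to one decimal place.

∠(j900) = 90.00°
∠(j900 + 866) = arctan(900/866) = 46.10°
∠H(j900) = 90.00° − 46.10° = 43.90°

43.9°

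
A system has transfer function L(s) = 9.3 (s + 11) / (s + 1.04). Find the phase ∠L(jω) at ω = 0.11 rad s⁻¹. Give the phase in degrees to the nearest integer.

∠(j0.11 + 11) = arctan(0.11/11) = 0.57°
∠(j0.11 + 1.04) = arctan(0.11/1.04) = 6.04°
∠L(j0.11) = 0.57° − 6.04° = -5.46°

-5°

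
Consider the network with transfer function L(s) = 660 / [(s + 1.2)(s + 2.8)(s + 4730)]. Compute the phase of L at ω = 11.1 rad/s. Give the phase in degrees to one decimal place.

∠(j11.1 + 1.2) = arctan(11.1/1.2) = 83.83°
∠(j11.1 + 2.8) = arctan(11.1/2.8) = 75.84°
∠(j11.1 + 4730) = arctan(11.1/4730) = 0.13°
∠L(j11.1) = − (83.83° + 75.84° + 0.13°) = -159.81°

-159.8 deg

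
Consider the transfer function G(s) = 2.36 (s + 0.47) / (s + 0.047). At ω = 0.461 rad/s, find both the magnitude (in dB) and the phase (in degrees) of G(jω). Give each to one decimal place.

|j0.461 + 0.47| = √(0.461² + 0.47²) = 0.6583
|j0.461 + 0.047| = √(0.461² + 0.047²) = 0.4634
|G(j0.461)| = 2.36 × 0.6583 / 0.4634 = 3.3529
20 log₁₀(3.3529) = 10.51 dB
∠(j0.461 + 0.47) = arctan(0.461/0.47) = 44.45°
∠(j0.461 + 0.047) = arctan(0.461/0.047) = 84.18°
∠G(j0.461) = 44.45° − 84.18° = -39.73°

|G| = 10.5 dB, ∠G = -39.7 deg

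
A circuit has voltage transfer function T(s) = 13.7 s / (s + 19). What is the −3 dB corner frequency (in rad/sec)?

19 rad/sec

For a single-pole high-pass, the −3 dB point is at the pole: ω = 19 rad/sec.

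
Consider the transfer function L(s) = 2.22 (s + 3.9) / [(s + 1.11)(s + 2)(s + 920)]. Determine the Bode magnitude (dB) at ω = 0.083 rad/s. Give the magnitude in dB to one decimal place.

|j0.083 + 3.9| = √(0.083² + 3.9²) = 3.901
|j0.083 + 1.11| = √(0.083² + 1.11²) = 1.113
|j0.083 + 2| = √(0.083² + 2²) = 2.002
|j0.083 + 920| = √(0.083² + 920²) = 920
|L(j0.083)| = 2.22 × 3.901 / (1.113 × 2.002 × 920) = 0.0042246
20 log₁₀(0.0042246) = -47.48 dB

-47.5 dB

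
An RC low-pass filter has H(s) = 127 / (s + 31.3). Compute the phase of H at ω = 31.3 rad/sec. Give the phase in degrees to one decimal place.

-45.0°

∠(j31.3 + 31.3) = arctan(31.3/31.3) = 45.00°
∠H(j31.3) = −45.00° = -45.00°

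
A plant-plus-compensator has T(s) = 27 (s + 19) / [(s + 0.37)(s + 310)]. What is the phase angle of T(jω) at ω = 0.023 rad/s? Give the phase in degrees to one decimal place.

-3.5°

∠(j0.023 + 19) = arctan(0.023/19) = 0.07°
∠(j0.023 + 0.37) = arctan(0.023/0.37) = 3.56°
∠(j0.023 + 310) = arctan(0.023/310) = 0.00°
∠T(j0.023) = 0.07° − (3.56° + 0.00°) = -3.49°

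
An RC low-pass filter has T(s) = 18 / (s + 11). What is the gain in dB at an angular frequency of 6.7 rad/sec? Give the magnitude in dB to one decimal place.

2.9 dB

|j6.7 + 11| = √(6.7² + 11²) = 12.88
|T(j6.7)| = 18 / 12.88 = 1.3975
20 log₁₀(1.3975) = 2.91 dB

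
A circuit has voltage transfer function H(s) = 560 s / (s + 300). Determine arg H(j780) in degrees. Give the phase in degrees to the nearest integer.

21°

∠(j780) = 90.00°
∠(j780 + 300) = arctan(780/300) = 68.96°
∠H(j780) = 90.00° − 68.96° = 21.04°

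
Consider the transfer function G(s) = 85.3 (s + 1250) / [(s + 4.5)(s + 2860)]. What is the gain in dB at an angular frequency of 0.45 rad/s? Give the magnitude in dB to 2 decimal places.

18.32 dB

|j0.45 + 1250| = √(0.45² + 1250²) = 1250
|j0.45 + 4.5| = √(0.45² + 4.5²) = 4.522
|j0.45 + 2860| = √(0.45² + 2860²) = 2860
|G(j0.45)| = 85.3 × 1250 / (4.522 × 2860) = 8.2437
20 log₁₀(8.2437) = 18.322 dB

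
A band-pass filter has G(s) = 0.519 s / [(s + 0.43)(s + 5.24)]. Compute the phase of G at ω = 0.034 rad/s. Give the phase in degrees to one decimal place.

∠(j0.034) = 90.00°
∠(j0.034 + 0.43) = arctan(0.034/0.43) = 4.52°
∠(j0.034 + 5.24) = arctan(0.034/5.24) = 0.37°
∠G(j0.034) = 90.00° − (4.52° + 0.37°) = 85.11°

85.1°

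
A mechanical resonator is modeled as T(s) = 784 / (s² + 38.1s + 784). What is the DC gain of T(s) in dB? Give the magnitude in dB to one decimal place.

0.0 dB

T(0) = 784 / 784 = 1
20 log₁₀(1) = 0.00 dB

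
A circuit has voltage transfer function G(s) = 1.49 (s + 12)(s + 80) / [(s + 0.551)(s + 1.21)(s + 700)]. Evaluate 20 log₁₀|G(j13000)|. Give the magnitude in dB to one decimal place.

|j13000 + 12| = √(13000² + 12²) = 1.3e+04
|j13000 + 80| = √(13000² + 80²) = 1.3e+04
|j13000 + 0.551| = √(13000² + 0.551²) = 1.3e+04
|j13000 + 1.21| = √(13000² + 1.21²) = 1.3e+04
|j13000 + 700| = √(13000² + 700²) = 1.302e+04
|G(j13000)| = 1.49 × 1.3e+04 × 1.3e+04 / (1.3e+04 × 1.3e+04 × 1.302e+04) = 0.00011445
20 log₁₀(0.00011445) = -78.83 dB

-78.8 dB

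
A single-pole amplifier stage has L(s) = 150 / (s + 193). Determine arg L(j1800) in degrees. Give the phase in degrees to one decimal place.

-83.9°

∠(j1800 + 193) = arctan(1800/193) = 83.88°
∠L(j1800) = −83.88° = -83.88°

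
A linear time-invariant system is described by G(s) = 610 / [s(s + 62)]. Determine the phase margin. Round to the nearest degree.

81°

Gain crossover: |G(jω)| = 1 at ω ≈ 9.72 rad/sec.
∠G(j9.72) = −90° − arctan(9.72/62) ≈ -98.91°
PM = 180° + (-98.91°) = 81.09°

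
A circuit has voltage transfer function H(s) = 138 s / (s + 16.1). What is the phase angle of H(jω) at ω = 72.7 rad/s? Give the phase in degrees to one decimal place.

12.5°

∠(j72.7) = 90.00°
∠(j72.7 + 16.1) = arctan(72.7/16.1) = 77.51°
∠H(j72.7) = 90.00° − 77.51° = 12.49°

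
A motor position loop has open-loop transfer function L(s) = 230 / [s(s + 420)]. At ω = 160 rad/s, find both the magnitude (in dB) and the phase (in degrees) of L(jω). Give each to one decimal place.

|j160 + 420| = √(160² + 420²) = 449.4
|j160| = 160
|L(j160)| = 230 / (449.4 × 160) = 0.0031984
20 log₁₀(0.0031984) = -49.90 dB
∠(j160 + 420) = arctan(160/420) = 20.85°
∠(j160) = 90.00°
∠L(j160) = − (20.85° + 90.00°) = -110.85°

|L| = -49.9 dB, ∠L = -110.9°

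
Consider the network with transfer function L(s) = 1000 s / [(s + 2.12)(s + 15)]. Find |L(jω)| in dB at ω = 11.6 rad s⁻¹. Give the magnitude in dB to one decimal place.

|j11.6| = 11.6
|j11.6 + 2.12| = √(11.6² + 2.12²) = 11.79
|j11.6 + 15| = √(11.6² + 15²) = 18.96
|L(j11.6)| = 1000 × 11.6 / (11.79 × 18.96) = 51.878
20 log₁₀(51.878) = 34.30 dB

34.3 dB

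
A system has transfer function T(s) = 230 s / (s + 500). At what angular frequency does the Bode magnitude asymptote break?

The single real pole at s = −500 gives a corner at ω = 500 rad/sec.

500 rad/sec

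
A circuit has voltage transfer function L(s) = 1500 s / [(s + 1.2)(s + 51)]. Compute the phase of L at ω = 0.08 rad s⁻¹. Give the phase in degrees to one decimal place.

∠(j0.08) = 90.00°
∠(j0.08 + 1.2) = arctan(0.08/1.2) = 3.81°
∠(j0.08 + 51) = arctan(0.08/51) = 0.09°
∠L(j0.08) = 90.00° − (3.81° + 0.09°) = 86.10°

86.1°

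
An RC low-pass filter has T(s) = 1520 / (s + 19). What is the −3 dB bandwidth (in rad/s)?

For a single-pole low-pass, the −3 dB point is at the pole: ω = 19 rad/s.

19 rad/s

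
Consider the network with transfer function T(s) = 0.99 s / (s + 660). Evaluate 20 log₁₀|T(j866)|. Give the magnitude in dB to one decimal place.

-2.1 dB

|j866| = 866
|j866 + 660| = √(866² + 660²) = 1089
|T(j866)| = 0.99 × 866 / 1089 = 0.78739
20 log₁₀(0.78739) = -2.08 dB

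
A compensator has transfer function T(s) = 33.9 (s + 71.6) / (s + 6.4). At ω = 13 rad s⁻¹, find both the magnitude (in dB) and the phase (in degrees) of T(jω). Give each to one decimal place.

|T| = 44.6 dB, ∠T = -53.5°

|j13 + 71.6| = √(13² + 71.6²) = 72.77
|j13 + 6.4| = √(13² + 6.4²) = 14.49
|T(j13)| = 33.9 × 72.77 / 14.49 = 170.25
20 log₁₀(170.25) = 44.62 dB
∠(j13 + 71.6) = arctan(13/71.6) = 10.29°
∠(j13 + 6.4) = arctan(13/6.4) = 63.79°
∠T(j13) = 10.29° − 63.79° = -53.50°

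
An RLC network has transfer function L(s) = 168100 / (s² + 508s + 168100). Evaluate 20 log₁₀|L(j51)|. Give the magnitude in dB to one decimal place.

|(j51)² + 508(j51) + 168100| = |1.655e+05 + j25908| = 1.675e+05
|L(j51)| = 168100 / 1.675e+05 = 1.0035
20 log₁₀(1.0035) = 0.03 dB

0.0 dB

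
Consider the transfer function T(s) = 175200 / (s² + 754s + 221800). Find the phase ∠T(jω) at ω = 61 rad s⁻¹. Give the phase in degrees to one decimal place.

∠[(j61)² + 754(j61) + 221800] = ∠[2.1808e+05 + j45994] = 11.91°
∠T(j61) = −11.91° = -11.91°

-11.9 deg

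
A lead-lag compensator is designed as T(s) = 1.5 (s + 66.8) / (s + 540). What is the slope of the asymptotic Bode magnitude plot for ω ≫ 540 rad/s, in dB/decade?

0 dB/decade

With 1 zero and 1 pole, the high-frequency asymptotic slope is 20 × (1 − 1) = 0 dB/decade.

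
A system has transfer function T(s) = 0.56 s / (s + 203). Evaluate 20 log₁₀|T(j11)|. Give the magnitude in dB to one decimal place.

|j11| = 11
|j11 + 203| = √(11² + 203²) = 203.3
|T(j11)| = 0.56 × 11 / 203.3 = 0.0303
20 log₁₀(0.0303) = -30.37 dB

-30.4 dB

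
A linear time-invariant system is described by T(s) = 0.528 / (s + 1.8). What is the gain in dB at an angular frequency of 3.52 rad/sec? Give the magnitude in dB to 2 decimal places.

|j3.52 + 1.8| = √(3.52² + 1.8²) = 3.954
|T(j3.52)| = 0.528 / 3.954 = 0.13355
20 log₁₀(0.13355) = -17.487 dB

-17.49 dB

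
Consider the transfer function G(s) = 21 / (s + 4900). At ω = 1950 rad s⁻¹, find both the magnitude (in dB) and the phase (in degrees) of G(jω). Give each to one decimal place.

|j1950 + 4900| = √(1950² + 4900²) = 5274
|G(j1950)| = 21 / 5274 = 0.003982
20 log₁₀(0.003982) = -48.00 dB
∠(j1950 + 4900) = arctan(1950/4900) = 21.70°
∠G(j1950) = −21.70° = -21.70°

|G| = -48.0 dB, ∠G = -21.7 deg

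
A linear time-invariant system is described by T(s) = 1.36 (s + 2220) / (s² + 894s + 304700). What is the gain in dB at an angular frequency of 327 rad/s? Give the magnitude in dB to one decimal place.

-41.3 dB

|j327 + 2220| = √(327² + 2220²) = 2244
|(j327)² + 894(j327) + 304700| = |1.9777e+05 + j2.9234e+05| = 3.53e+05
|T(j327)| = 1.36 × 2244 / 3.53e+05 = 0.0086464
20 log₁₀(0.0086464) = -41.26 dB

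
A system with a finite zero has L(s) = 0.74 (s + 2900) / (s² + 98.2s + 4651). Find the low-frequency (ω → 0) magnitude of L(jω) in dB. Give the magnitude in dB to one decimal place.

L(0) = 0.74 × 2900 / 4651 = 0.46141
20 log₁₀(0.46141) = -6.72 dB

-6.7 dB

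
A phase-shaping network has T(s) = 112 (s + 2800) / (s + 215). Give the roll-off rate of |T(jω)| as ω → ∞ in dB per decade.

0 dB/decade

With 1 zero and 1 pole, the high-frequency asymptotic slope is 20 × (1 − 1) = 0 dB/decade.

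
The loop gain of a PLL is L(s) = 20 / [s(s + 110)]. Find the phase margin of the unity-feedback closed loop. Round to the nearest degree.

90°

Gain crossover: |L(jω)| = 1 at ω ≈ 0.182 rad s⁻¹.
∠L(j0.182) = −90° − arctan(0.182/110) ≈ -90.09°
PM = 180° + (-90.09°) = 89.91°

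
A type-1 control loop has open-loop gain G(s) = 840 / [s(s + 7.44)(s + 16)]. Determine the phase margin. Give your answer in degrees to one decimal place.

Gain crossover: |G(jω)| = 1 at ω ≈ 5.41 rad/s.
∠G(j5.41) = −90° − arctan(5.41/7.44) − arctan(5.41/16) ≈ -144.68°
PM = 180° + (-144.68°) = 35.32°

35.3 deg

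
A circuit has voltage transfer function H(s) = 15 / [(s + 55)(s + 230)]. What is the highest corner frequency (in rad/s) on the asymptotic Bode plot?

230 rad/s

Break frequencies occur at each pole and zero magnitude: 55 rad/s, 230 rad/s.
The highest is 230 rad/s.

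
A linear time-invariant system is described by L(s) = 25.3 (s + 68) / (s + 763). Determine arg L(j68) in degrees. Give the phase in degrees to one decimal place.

39.9°

∠(j68 + 68) = arctan(68/68) = 45.00°
∠(j68 + 763) = arctan(68/763) = 5.09°
∠L(j68) = 45.00° − 5.09° = 39.91°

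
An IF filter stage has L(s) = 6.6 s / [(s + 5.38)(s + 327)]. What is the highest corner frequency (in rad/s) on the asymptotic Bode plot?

327 rad/s

Break frequencies occur at each pole and zero magnitude: 5.38 rad/s, 327 rad/s.
The highest is 327 rad/s.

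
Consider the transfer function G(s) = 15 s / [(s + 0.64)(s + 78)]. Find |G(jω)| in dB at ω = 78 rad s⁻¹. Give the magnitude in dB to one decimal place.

-17.3 dB

|j78| = 78
|j78 + 0.64| = √(78² + 0.64²) = 78
|j78 + 78| = √(78² + 78²) = 110.3
|G(j78)| = 15 × 78 / (78 × 110.3) = 0.13598
20 log₁₀(0.13598) = -17.33 dB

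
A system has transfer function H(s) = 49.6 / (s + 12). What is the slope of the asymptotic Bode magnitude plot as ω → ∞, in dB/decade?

-20 dB/decade

With 0 zeros and 1 pole, the high-frequency asymptotic slope is 20 × (0 − 1) = -20 dB/decade.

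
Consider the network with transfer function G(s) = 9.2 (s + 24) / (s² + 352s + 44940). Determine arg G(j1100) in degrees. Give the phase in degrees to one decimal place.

∠(j1100 + 24) = arctan(1100/24) = 88.75°
∠[(j1100)² + 352(j1100) + 44940] = ∠[-1.1651e+06 + j3.872e+05] = 161.62°
∠G(j1100) = 88.75° − 161.62° = -72.87°

-72.9°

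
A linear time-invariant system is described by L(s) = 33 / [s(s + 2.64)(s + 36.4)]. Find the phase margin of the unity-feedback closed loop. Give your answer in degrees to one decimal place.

82.1°

Gain crossover: |L(jω)| = 1 at ω ≈ 0.341 rad/s.
∠L(j0.341) = −90° − arctan(0.341/2.64) − arctan(0.341/36.4) ≈ -97.89°
PM = 180° + (-97.89°) = 82.11°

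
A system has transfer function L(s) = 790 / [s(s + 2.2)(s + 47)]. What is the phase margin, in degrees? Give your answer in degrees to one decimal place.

25.4°

Gain crossover: |L(jω)| = 1 at ω ≈ 3.81 rad/s.
∠L(j3.81) = −90° − arctan(3.81/2.2) − arctan(3.81/47) ≈ -154.62°
PM = 180° + (-154.62°) = 25.38°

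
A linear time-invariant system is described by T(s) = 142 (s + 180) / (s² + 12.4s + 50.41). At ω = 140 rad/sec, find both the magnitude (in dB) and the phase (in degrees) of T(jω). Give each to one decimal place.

|j140 + 180| = √(140² + 180²) = 228
|(j140)² + 12.4(j140) + 50.41| = |-19550 + j1736| = 1.963e+04
|T(j140)| = 142 × 228 / 1.963e+04 = 1.6499
20 log₁₀(1.6499) = 4.35 dB
∠(j140 + 180) = arctan(140/180) = 37.87°
∠[(j140)² + 12.4(j140) + 50.41] = ∠[-19550 + j1736] = 174.93°
∠T(j140) = 37.87° − 174.93° = -137.05°

|T| = 4.3 dB, ∠T = -137.1 deg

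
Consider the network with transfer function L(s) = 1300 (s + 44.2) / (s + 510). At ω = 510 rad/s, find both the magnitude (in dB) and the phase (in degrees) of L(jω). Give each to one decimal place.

|j510 + 44.2| = √(510² + 44.2²) = 511.9
|j510 + 510| = √(510² + 510²) = 721.2
|L(j510)| = 1300 × 511.9 / 721.2 = 922.68
20 log₁₀(922.68) = 59.30 dB
∠(j510 + 44.2) = arctan(510/44.2) = 85.05°
∠(j510 + 510) = arctan(510/510) = 45.00°
∠L(j510) = 85.05° − 45.00° = 40.05°

|L| = 59.3 dB, ∠L = 40.0°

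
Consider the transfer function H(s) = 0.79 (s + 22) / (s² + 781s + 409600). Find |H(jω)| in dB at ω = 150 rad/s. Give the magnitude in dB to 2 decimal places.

|j150 + 22| = √(150² + 22²) = 151.6
|(j150)² + 781(j150) + 409600| = |3.871e+05 + j1.1715e+05| = 4.044e+05
|H(j150)| = 0.79 × 151.6 / 4.044e+05 = 0.00029613
20 log₁₀(0.00029613) = -70.570 dB

-70.57 dB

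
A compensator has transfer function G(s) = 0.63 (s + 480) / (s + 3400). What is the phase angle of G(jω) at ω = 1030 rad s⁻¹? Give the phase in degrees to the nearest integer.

48 deg

∠(j1030 + 480) = arctan(1030/480) = 65.01°
∠(j1030 + 3400) = arctan(1030/3400) = 16.85°
∠G(j1030) = 65.01° − 16.85° = 48.16°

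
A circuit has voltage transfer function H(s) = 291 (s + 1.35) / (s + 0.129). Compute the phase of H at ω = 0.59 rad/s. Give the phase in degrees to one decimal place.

∠(j0.59 + 1.35) = arctan(0.59/1.35) = 23.61°
∠(j0.59 + 0.129) = arctan(0.59/0.129) = 77.67°
∠H(j0.59) = 23.61° − 77.67° = -54.06°

-54.1°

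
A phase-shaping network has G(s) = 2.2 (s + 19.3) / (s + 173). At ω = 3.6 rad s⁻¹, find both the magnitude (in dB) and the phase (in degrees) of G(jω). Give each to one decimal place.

|G| = -12.1 dB, ∠G = 9.4°

|j3.6 + 19.3| = √(3.6² + 19.3²) = 19.63
|j3.6 + 173| = √(3.6² + 173²) = 173
|G(j3.6)| = 2.2 × 19.63 / 173 = 0.24961
20 log₁₀(0.24961) = -12.05 dB
∠(j3.6 + 19.3) = arctan(3.6/19.3) = 10.57°
∠(j3.6 + 173) = arctan(3.6/173) = 1.19°
∠G(j3.6) = 10.57° − 1.19° = 9.37°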